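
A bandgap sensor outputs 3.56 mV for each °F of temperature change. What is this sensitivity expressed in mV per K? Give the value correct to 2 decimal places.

Since only a temperature interval is involved, the additive offset between the scales drops out.
A change of 1 K is a change of 1.8°F, so per K the value is 3.56 × 1.8 = 6.41.

6.41 mV per K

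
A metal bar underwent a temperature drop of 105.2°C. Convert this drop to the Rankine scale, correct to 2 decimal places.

Only the scale ratio 1.8 matters for a change in temperature.
105.2 × 1.8 = 189.36.

189.36°R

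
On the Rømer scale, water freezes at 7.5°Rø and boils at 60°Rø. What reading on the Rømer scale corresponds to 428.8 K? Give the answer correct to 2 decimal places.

First in Celsius: 428.8 - 273.15 = 155.6500°C.
Linearly onto the Rømer scale: 7.5 + (155.6500 / 100) × (60 - 7.5) = 89.22°Rø.

89.22°Rø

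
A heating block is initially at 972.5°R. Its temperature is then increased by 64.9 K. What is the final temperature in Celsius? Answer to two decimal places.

332.03°C

Initial temperature in Celsius: (972.5 - 491.67) × 5/9 = 267.1278°C.
The 64.9 K change is an interval; Kelvin and Celsius degrees are the same size, so ΔC = +64.9°C.
Final Celsius temperature: 267.1278 + 64.9000 = 332.0278°C.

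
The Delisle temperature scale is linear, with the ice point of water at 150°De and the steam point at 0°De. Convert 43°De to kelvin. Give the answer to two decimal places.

344.48 K

Linear interpolation between the fixed points: C = (43 - 150) × 100 / (0 - 150) = 71.3333°C.
Then 71.3333 + 273.15 = 344.48 K.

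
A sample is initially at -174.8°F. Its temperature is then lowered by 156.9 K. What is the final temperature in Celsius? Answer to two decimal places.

-271.79°C

Initial temperature in Celsius: (-174.8 - 32) × 5/9 = -114.8889°C.
The 156.9 K change is an interval; Kelvin and Celsius degrees are the same size, so ΔC = -156.9°C.
Final Celsius temperature: -114.8889 - 156.9000 = -271.7889°C.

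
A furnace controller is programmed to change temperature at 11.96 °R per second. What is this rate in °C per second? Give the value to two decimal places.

The quantity depends on a temperature interval, so only the ratio of degree sizes applies; the offset between the scales is irrelevant.
A change of 1°R is a change of 5/9°C, so 11.96 × 5/9 = 6.64.

6.64 °C/second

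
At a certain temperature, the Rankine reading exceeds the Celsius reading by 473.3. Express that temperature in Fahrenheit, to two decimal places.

Let x be the Celsius reading; then the Rankine reading is 1.8·x + 491.67.
(1.8·x + 491.67) - x = 473.3  ⇒  (0.8)·x = -18.37  ⇒  x = -22.9625°C.
In Fahrenheit: -22.9625 × 1.8 + 32 = -9.33°F.

-9.33°F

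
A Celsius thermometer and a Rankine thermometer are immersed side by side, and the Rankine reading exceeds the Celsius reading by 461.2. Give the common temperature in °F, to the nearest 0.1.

-36.6°F

Let x be the Celsius reading; then the Rankine reading is 1.8·x + 491.67.
(1.8·x + 491.67) - x = 461.2  ⇒  (0.8)·x = -30.47  ⇒  x = -38.0875°C.
In Fahrenheit: -38.0875 × 1.8 + 32 = -36.6°F.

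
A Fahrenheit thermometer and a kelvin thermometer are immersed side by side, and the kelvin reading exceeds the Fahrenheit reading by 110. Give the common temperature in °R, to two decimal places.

786.76°R

Let x be the Fahrenheit reading; then the kelvin reading is 5/9·x + 255.372.
(5/9·x + 255.372) - x = 110  ⇒  (-4/9)·x = -145.372  ⇒  x = 327.0875°F.
In Celsius: (327.0875 - 32) × 5/9 = 163.9375°C.
In Rankine: 163.9375 × 1.8 + 491.67 = 786.76°R.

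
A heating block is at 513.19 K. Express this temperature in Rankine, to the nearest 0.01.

923.74°R

In Celsius: 513.19 - 273.15 = 240.0400°C.
In Rankine: 240.0400 × 1.8 + 491.67 = 923.74°R.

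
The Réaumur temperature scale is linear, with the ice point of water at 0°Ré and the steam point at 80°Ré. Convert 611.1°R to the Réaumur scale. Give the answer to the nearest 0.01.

First in Celsius: (611.1 - 491.67) × 5/9 = 66.3500°C.
Linearly onto the Réaumur scale: 0 + (66.3500 / 100) × (80 - 0) = 53.08°Ré.

53.08°Ré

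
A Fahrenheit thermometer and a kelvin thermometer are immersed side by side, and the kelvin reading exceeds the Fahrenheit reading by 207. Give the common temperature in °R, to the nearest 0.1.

568.5°R

Let x be the Fahrenheit reading; then the kelvin reading is 5/9·x + 255.372.
(5/9·x + 255.372) - x = 207  ⇒  (-4/9)·x = -48.3722  ⇒  x = 108.8375°F.
In Celsius: (108.8375 - 32) × 5/9 = 42.6875°C.
In Rankine: 42.6875 × 1.8 + 491.67 = 568.5°R.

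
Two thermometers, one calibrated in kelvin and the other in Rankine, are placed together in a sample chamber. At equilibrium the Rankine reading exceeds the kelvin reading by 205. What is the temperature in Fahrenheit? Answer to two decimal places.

Let x be the kelvin reading; then the Rankine reading is 1.8·x.
(1.8·x) - x = 205  ⇒  (0.8)·x = 205  ⇒  x = 256.2500 K.
In Celsius: 256.25 - 273.15 = -16.9000°C.
In Fahrenheit: -16.9000 × 1.8 + 32 = 1.58°F.

1.58°F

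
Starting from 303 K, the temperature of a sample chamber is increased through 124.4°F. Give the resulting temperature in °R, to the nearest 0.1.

Initial temperature in Celsius: 303 - 273.15 = 29.8500°C.
The 124.4°F change is an interval, so only the factor 5/9 applies: +124.4 × 5/9 = +69.1111°C.
Final Celsius temperature: 29.8500 + 69.1111 = 98.9611°C.
In Rankine: 98.9611 × 1.8 + 491.67 = 669.8°R.

669.8°R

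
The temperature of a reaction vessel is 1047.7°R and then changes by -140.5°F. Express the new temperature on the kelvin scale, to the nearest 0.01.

Initial temperature in Celsius: (1047.7 - 491.67) × 5/9 = 308.9056°C.
The 140.5°F change is an interval, so only the factor 5/9 applies: -140.5 × 5/9 = -78.0556°C.
Final Celsius temperature: 308.9056 - 78.0556 = 230.8500°C.
In kelvin: 230.8500 + 273.15 = 504.00 K.

504.00 K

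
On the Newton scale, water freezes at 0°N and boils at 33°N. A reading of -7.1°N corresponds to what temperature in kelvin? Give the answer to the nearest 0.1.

Linear interpolation between the fixed points: C = (-7.1 - 0) × 100 / (33 - 0) = -21.5152°C.
Then -21.5152 + 273.15 = 251.6 K.

251.6 K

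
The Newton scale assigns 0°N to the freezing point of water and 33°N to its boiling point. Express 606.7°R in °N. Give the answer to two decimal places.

21.09°N

First in Celsius: (606.7 - 491.67) × 5/9 = 63.9056°C.
Linearly onto the Newton scale: 0 + (63.9056 / 100) × (33 - 0) = 21.09°N.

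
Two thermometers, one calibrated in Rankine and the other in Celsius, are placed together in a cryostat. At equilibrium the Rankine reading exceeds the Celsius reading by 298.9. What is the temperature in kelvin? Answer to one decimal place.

32.2 K

Let x be the Rankine reading; then the Celsius reading is 5/9·x - 273.15.
(5/9·x - 273.15) - x = -298.9  ⇒  (-4/9)·x = -25.75  ⇒  x = 57.9375°R.
In Celsius: (57.9375 - 491.67) × 5/9 = -240.9625°C.
In kelvin: -240.9625 + 273.15 = 32.2 K.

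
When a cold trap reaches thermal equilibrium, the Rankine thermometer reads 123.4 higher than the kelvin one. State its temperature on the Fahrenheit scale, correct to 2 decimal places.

-182.02°F

Let x be the kelvin reading; then the Rankine reading is 1.8·x.
(1.8·x) - x = 123.4  ⇒  (0.8)·x = 123.4  ⇒  x = 154.2500 K.
In Celsius: 154.25 - 273.15 = -118.9000°C.
In Fahrenheit: -118.9000 × 1.8 + 32 = -182.02°F.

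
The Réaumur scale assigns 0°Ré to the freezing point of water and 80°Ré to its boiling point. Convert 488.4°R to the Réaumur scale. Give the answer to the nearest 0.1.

First in Celsius: (488.4 - 491.67) × 5/9 = -1.8167°C.
Linearly onto the Réaumur scale: 0 + (-1.8167 / 100) × (80 - 0) = -1.5°Ré.

-1.5°Ré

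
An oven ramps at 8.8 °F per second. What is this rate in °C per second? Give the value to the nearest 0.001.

The quantity depends on a temperature interval, so only the ratio of degree sizes applies; the offset between the scales is irrelevant.
A change of 1°F is a change of 5/9°C, so 8.8 × 5/9 = 4.889.

4.889 °C/second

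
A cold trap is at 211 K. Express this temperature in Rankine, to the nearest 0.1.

In Celsius: 211 - 273.15 = -62.1500°C.
In Rankine: -62.1500 × 1.8 + 491.67 = 379.8°R.

379.8°R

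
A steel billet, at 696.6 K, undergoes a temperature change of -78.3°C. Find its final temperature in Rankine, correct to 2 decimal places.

Initial temperature in Celsius: 696.6 - 273.15 = 423.4500°C.
Final Celsius temperature: 423.4500 - 78.3000 = 345.1500°C.
In Rankine: 345.1500 × 1.8 + 491.67 = 1112.94°R.

1112.94°R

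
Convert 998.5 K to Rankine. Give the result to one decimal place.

In Celsius: 998.5 - 273.15 = 725.3500°C.
In Rankine: 725.3500 × 1.8 + 491.67 = 1797.3°R.

1797.3°R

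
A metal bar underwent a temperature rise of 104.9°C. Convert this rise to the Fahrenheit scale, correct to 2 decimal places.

An interval of 1°C corresponds to 1.8°F.
104.9 × 1.8 = 188.82.

188.82°F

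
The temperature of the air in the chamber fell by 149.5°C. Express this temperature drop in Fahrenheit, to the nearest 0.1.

269.1°F

Only the scale ratio 1.8 matters for a change in temperature.
149.5 × 1.8 = 269.1.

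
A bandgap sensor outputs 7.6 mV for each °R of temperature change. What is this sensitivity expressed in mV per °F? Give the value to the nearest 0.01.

Since only a temperature interval is involved, the additive offset between the scales drops out.
A change of 1°F is a change of 1°R, so per °F the value is 7.6 × 1 = 7.60.

7.60 mV per °F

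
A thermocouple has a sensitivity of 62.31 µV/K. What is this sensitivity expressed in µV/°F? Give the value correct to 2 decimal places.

34.62 µV/°F

The quantity depends on a temperature interval, so only the ratio of degree sizes applies; the offset between the scales is irrelevant.
A change of 1°F is a change of 5/9 K, so per °F the value is 62.31 × 5/9 = 34.62.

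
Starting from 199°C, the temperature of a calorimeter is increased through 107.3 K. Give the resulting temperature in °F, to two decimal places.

583.34°F

The 107.3 K change is an interval; Kelvin and Celsius degrees are the same size, so ΔC = +107.3°C.
Final Celsius temperature: 199.0000 + 107.3000 = 306.3000°C.
In Fahrenheit: 306.3000 × 1.8 + 32 = 583.34°F.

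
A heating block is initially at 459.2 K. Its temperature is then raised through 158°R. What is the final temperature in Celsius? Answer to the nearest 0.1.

273.8°C

Initial temperature in Celsius: 459.2 - 273.15 = 186.0500°C.
The 158°R change is an interval, so only the factor 5/9 applies: +158 × 5/9 = +87.7778°C.
Final Celsius temperature: 186.0500 + 87.7778 = 273.8278°C.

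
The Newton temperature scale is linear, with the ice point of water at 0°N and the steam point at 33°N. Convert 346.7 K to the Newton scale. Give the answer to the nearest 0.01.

24.27°N

First in Celsius: 346.7 - 273.15 = 73.5500°C.
Linearly onto the Newton scale: 0 + (73.5500 / 100) × (33 - 0) = 24.27°N.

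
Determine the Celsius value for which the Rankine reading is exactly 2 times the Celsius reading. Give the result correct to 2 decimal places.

2458.35°C

Let C be the Celsius reading. The Rankine reading is R = 1.8·C + 491.67.
Require R = 2·C: 1.8·C + 491.67 = 2·C.
(-0.2)·C = -491.67  ⇒  C = 2458.35.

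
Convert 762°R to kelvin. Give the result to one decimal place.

In Celsius: (762 - 491.67) × 5/9 = 150.1833°C.
In kelvin: 150.1833 + 273.15 = 423.3 K.

423.3 K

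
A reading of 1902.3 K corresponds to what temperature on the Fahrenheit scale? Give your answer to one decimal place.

2964.5°F

In Celsius: 1902.3 - 273.15 = 1629.1500°C.
In Fahrenheit: 1629.1500 × 1.8 + 32 = 2964.5°F.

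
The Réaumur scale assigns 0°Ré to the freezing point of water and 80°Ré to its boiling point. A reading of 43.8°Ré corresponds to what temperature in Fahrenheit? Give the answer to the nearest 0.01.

130.55°F

Linear interpolation between the fixed points: C = (43.8 - 0) × 100 / (80 - 0) = 54.7500°C.
Then 54.7500 × 1.8 + 32 = 130.55°F.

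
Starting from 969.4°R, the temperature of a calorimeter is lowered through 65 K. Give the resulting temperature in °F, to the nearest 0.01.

Initial temperature in Celsius: (969.4 - 491.67) × 5/9 = 265.4056°C.
The 65 K change is an interval; Kelvin and Celsius degrees are the same size, so ΔC = -65°C.
Final Celsius temperature: 265.4056 - 65.0000 = 200.4056°C.
In Fahrenheit: 200.4056 × 1.8 + 32 = 392.73°F.

392.73°F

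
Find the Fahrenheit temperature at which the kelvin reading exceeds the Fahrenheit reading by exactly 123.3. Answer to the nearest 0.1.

Let F be the Fahrenheit reading. The kelvin reading is K = 5/9·F + 255.372.
Require K - F = 123.3: (-4/9)·F + 255.372 = 123.3.
F = (123.3 - 255.372) / (-4/9) = 297.2.

297.2°F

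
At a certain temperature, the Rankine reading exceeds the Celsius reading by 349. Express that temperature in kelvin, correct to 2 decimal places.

94.81 K

Let x be the Rankine reading; then the Celsius reading is 5/9·x - 273.15.
(5/9·x - 273.15) - x = -349  ⇒  (-4/9)·x = -75.85  ⇒  x = 170.6625°R.
In Celsius: (170.6625 - 491.67) × 5/9 = -178.3375°C.
In kelvin: -178.3375 + 273.15 = 94.81 K.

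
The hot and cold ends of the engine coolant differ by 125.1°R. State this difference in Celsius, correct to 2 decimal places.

For a temperature interval the offset drops out; only the factor 5/9 applies.
125.1 × 5/9 = 69.50.

69.50°C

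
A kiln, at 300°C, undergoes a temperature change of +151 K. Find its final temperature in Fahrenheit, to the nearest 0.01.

843.80°F

The 151 K change is an interval; Kelvin and Celsius degrees are the same size, so ΔC = +151°C.
Final Celsius temperature: 300.0000 + 151.0000 = 451.0000°C.
In Fahrenheit: 451.0000 × 1.8 + 32 = 843.80°F.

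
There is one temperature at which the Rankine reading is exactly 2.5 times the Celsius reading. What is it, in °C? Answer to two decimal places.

702.39°C

Let C be the Celsius reading. The Rankine reading is R = 1.8·C + 491.67.
Require R = 2.5·C: 1.8·C + 491.67 = 2.5·C.
(-0.7)·C = -491.67  ⇒  C = 702.39.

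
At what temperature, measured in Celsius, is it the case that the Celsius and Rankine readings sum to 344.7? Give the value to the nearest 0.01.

Let C be the Celsius reading. The Rankine reading is R = 1.8·C + 491.67.
Require C + R = 344.7: (2.8)·C + 491.67 = 344.7.
C = (344.7 - 491.67) / (2.8) = -52.49.

-52.49°C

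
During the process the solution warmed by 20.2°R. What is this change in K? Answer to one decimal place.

Only the scale ratio 5/9 matters for a change in temperature.
20.2 × 5/9 = 11.2.

11.2 K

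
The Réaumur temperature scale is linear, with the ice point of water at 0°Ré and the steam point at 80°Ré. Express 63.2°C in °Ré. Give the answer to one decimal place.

Linearly onto the Réaumur scale: 0 + (63.2000 / 100) × (80 - 0) = 50.6°Ré.

50.6°Ré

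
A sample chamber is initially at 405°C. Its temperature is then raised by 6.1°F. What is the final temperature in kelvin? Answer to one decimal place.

681.5 K

The 6.1°F change is an interval, so only the factor 5/9 applies: +6.1 × 5/9 = +3.3889°C.
Final Celsius temperature: 405.0000 + 3.3889 = 408.3889°C.
In kelvin: 408.3889 + 273.15 = 681.5 K.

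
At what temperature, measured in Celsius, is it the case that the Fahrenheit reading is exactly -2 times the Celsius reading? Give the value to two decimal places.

-8.42°C

Let C be the Celsius reading. The Fahrenheit reading is F = 1.8·C + 32.
Require F = -2·C: 1.8·C + 32 = -2·C.
(3.8)·C = -32  ⇒  C = -8.42.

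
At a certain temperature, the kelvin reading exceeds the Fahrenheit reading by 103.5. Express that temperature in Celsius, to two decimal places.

172.06°C

Let x be the Fahrenheit reading; then the kelvin reading is 5/9·x + 255.372.
(5/9·x + 255.372) - x = 103.5  ⇒  (-4/9)·x = -151.872  ⇒  x = 341.7125°F.
In Celsius: (341.7125 - 32) × 5/9 = 172.06°C.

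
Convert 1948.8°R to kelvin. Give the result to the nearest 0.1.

1082.7 K

In Celsius: (1948.8 - 491.67) × 5/9 = 809.5167°C.
In kelvin: 809.5167 + 273.15 = 1082.7 K.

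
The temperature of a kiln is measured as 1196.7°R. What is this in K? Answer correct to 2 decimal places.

In Celsius: (1196.7 - 491.67) × 5/9 = 391.6833°C.
In kelvin: 391.6833 + 273.15 = 664.83 K.

664.83 K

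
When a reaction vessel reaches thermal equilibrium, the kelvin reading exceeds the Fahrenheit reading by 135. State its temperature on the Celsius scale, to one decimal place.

132.7°C

Let x be the kelvin reading; then the Fahrenheit reading is 1.8·x - 459.67.
(1.8·x - 459.67) - x = -135  ⇒  (0.8)·x = 324.67  ⇒  x = 405.8375 K.
In Celsius: 405.8375 - 273.15 = 132.7°C.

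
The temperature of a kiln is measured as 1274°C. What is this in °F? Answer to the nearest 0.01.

2325.20°F

In Fahrenheit: 1274.0000 × 1.8 + 32 = 2325.20°F.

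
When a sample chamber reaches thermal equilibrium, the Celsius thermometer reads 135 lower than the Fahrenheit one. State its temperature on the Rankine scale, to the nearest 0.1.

723.4°R

Let x be the Fahrenheit reading; then the Celsius reading is 5/9·x - 17.7778.
(5/9·x - 17.7778) - x = -135  ⇒  (-4/9)·x = -117.222  ⇒  x = 263.7500°F.
In Celsius: (263.75 - 32) × 5/9 = 128.7500°C.
In Rankine: 128.7500 × 1.8 + 491.67 = 723.4°R.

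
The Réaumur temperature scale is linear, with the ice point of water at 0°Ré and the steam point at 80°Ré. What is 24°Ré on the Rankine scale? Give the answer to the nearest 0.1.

545.7°R

Linear interpolation between the fixed points: C = (24 - 0) × 100 / (80 - 0) = 30.0000°C.
Then 30.0000 × 1.8 + 491.67 = 545.7°R.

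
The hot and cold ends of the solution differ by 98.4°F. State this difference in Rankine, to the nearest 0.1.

Fahrenheit and Rankine degrees are the same size, so the interval is unchanged: 98.4.

98.4°R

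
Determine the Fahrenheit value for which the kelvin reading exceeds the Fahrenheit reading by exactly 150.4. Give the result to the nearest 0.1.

236.2°F

Let F be the Fahrenheit reading. The kelvin reading is K = 5/9·F + 255.372.
Require K - F = 150.4: (-4/9)·F + 255.372 = 150.4.
F = (150.4 - 255.372) / (-4/9) = 236.2.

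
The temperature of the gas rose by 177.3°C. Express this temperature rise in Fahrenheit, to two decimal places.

319.14°F

For a temperature interval the offset drops out; only the factor 1.8 applies.
177.3 × 1.8 = 319.14.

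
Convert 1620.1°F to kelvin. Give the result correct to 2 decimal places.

In Celsius: (1620.1 - 32) × 5/9 = 882.2778°C.
In kelvin: 882.2778 + 273.15 = 1155.43 K.

1155.43 K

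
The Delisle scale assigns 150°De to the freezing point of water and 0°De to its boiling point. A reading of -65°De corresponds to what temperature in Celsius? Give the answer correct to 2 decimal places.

Linear interpolation between the fixed points: C = (-65 - 150) × 100 / (0 - 150) = 143.3333°C.

143.33°C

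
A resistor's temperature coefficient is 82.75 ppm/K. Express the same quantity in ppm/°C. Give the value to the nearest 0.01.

82.75 ppm/°C

The quantity depends on a temperature interval, so only the ratio of degree sizes applies; the offset between the scales is irrelevant.
A change of 1°C is a change of 1 K, so per °C the value is 82.75 × 1 = 82.75.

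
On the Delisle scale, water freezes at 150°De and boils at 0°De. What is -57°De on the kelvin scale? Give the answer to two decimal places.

Linear interpolation between the fixed points: C = (-57 - 150) × 100 / (0 - 150) = 138.0000°C.
Then 138.0000 + 273.15 = 411.15 K.

411.15 K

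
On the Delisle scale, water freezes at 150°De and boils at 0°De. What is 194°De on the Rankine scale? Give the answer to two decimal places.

438.87°R

Linear interpolation between the fixed points: C = (194 - 150) × 100 / (0 - 150) = -29.3333°C.
Then -29.3333 × 1.8 + 491.67 = 438.87°R.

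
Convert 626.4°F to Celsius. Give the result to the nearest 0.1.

In Celsius: (626.4 - 32) × 5/9 = 330.2222°C.

330.2°C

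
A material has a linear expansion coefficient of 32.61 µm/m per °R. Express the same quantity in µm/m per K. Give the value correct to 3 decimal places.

58.698 µm/m per K

The quantity depends on a temperature interval, so only the ratio of degree sizes applies; the offset between the scales is irrelevant.
A change of 1 K is a change of 1.8°R, so per K the value is 32.61 × 1.8 = 58.698.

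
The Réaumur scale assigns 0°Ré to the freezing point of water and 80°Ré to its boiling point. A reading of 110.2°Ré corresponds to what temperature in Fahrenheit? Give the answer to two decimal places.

Linear interpolation between the fixed points: C = (110.2 - 0) × 100 / (80 - 0) = 137.7500°C.
Then 137.7500 × 1.8 + 32 = 279.95°F.

279.95°F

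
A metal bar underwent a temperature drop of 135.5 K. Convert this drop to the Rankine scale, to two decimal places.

Only the scale ratio 1.8 matters for a change in temperature.
135.5 × 1.8 = 243.90.

243.90°R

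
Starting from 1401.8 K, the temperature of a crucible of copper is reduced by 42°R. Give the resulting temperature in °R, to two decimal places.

Initial temperature in Celsius: 1401.8 - 273.15 = 1128.6500°C.
The 42°R change is an interval, so only the factor 5/9 applies: -42 × 5/9 = -23.3333°C.
Final Celsius temperature: 1128.6500 - 23.3333 = 1105.3167°C.
In Rankine: 1105.3167 × 1.8 + 491.67 = 2481.24°R.

2481.24°R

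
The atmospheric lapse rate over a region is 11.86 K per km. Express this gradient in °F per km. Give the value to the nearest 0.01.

21.35 °F/km

The quantity depends on a temperature interval, so only the ratio of degree sizes applies; the offset between the scales is irrelevant.
A change of 1 K is a change of 1.8°F, so 11.86 × 1.8 = 21.35.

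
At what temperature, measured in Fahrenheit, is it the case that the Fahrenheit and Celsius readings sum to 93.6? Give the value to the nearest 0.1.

Let F be the Fahrenheit reading. The Celsius reading is C = 5/9·F - 17.7778.
Require F + C = 93.6: (14/9)·F - 17.7778 = 93.6.
F = (93.6 + 17.7778) / (14/9) = 71.6.

71.6°F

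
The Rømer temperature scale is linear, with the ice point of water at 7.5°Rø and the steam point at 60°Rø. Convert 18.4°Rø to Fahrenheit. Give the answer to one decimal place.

Linear interpolation between the fixed points: C = (18.4 - 7.5) × 100 / (60 - 7.5) = 20.7619°C.
Then 20.7619 × 1.8 + 32 = 69.4°F.

69.4°F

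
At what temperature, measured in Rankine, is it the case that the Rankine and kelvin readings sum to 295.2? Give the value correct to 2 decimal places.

189.77°R

Let R be the Rankine reading. The kelvin reading is K = 5/9·R.
Require R + K = 295.2: (14/9)·R = 295.2.
R = (295.2) / (14/9) = 189.77.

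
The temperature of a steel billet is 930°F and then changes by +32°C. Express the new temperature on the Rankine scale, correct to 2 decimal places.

1447.27°R

Initial temperature in Celsius: (930 - 32) × 5/9 = 498.8889°C.
Final Celsius temperature: 498.8889 + 32.0000 = 530.8889°C.
In Rankine: 530.8889 × 1.8 + 491.67 = 1447.27°R.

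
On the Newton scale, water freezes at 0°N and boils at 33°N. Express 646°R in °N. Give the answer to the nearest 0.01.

First in Celsius: (646 - 491.67) × 5/9 = 85.7389°C.
Linearly onto the Newton scale: 0 + (85.7389 / 100) × (33 - 0) = 28.29°N.

28.29°N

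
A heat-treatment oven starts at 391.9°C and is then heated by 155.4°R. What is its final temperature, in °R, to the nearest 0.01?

The 155.4°R change is an interval, so only the factor 5/9 applies: +155.4 × 5/9 = +86.3333°C.
Final Celsius temperature: 391.9000 + 86.3333 = 478.2333°C.
In Rankine: 478.2333 × 1.8 + 491.67 = 1352.49°R.

1352.49°R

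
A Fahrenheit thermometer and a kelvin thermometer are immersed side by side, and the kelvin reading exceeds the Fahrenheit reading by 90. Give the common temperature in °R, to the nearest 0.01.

Let x be the Fahrenheit reading; then the kelvin reading is 5/9·x + 255.372.
(5/9·x + 255.372) - x = 90  ⇒  (-4/9)·x = -165.372  ⇒  x = 372.0875°F.
In Celsius: (372.0875 - 32) × 5/9 = 188.9375°C.
In Rankine: 188.9375 × 1.8 + 491.67 = 831.76°R.

831.76°R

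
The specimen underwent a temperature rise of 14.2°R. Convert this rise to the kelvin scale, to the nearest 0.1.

7.9 K

For a temperature interval the offset drops out; only the factor 5/9 applies.
14.2 × 5/9 = 7.9.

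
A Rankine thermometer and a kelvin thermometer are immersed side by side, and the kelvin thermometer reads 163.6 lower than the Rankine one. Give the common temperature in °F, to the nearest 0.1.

Let x be the Rankine reading; then the kelvin reading is 5/9·x.
(5/9·x) - x = -163.6  ⇒  (-4/9)·x = -163.6  ⇒  x = 368.1000°R.
In Celsius: (368.1 - 491.67) × 5/9 = -68.6500°C.
In Fahrenheit: -68.6500 × 1.8 + 32 = -91.6°F.

-91.6°F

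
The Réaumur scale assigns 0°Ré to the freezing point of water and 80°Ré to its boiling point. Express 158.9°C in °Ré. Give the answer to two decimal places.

Linearly onto the Réaumur scale: 0 + (158.9000 / 100) × (80 - 0) = 127.12°Ré.

127.12°Ré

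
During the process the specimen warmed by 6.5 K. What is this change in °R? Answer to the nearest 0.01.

For a temperature interval the offset drops out; only the factor 1.8 applies.
6.5 × 1.8 = 11.70.

11.70°R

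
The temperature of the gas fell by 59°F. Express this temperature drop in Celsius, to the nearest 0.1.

32.8°C

An interval of 1°F corresponds to 5/9°C.
59 × 5/9 = 32.8.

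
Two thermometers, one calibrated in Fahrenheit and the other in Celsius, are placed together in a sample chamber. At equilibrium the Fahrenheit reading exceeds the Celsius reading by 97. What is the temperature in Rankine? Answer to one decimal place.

Let x be the Fahrenheit reading; then the Celsius reading is 5/9·x - 17.7778.
(5/9·x - 17.7778) - x = -97  ⇒  (-4/9)·x = -79.2222  ⇒  x = 178.2500°F.
In Celsius: (178.25 - 32) × 5/9 = 81.2500°C.
In Rankine: 81.2500 × 1.8 + 491.67 = 637.9°R.

637.9°R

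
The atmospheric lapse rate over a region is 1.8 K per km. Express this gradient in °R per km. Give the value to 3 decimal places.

The quantity depends on a temperature interval, so only the ratio of degree sizes applies; the offset between the scales is irrelevant.
A change of 1 K is a change of 1.8°R, so 1.8 × 1.8 = 3.240.

3.240 °R/km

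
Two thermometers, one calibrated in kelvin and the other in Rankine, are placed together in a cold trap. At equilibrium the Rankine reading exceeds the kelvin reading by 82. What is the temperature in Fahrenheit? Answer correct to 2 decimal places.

Let x be the kelvin reading; then the Rankine reading is 1.8·x.
(1.8·x) - x = 82  ⇒  (0.8)·x = 82  ⇒  x = 102.5000 K.
In Celsius: 102.5 - 273.15 = -170.6500°C.
In Fahrenheit: -170.6500 × 1.8 + 32 = -275.17°F.

-275.17°F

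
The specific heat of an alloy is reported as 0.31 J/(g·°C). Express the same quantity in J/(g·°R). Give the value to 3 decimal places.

The quantity depends on a temperature interval, so only the ratio of degree sizes applies; the offset between the scales is irrelevant.
A change of 1°R is a change of 5/9°C, so per °R the value is 0.31 × 5/9 = 0.172.

0.172 J/(g·°R)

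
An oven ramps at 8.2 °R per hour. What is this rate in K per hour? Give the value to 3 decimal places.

4.556 K/hour

Since only a temperature interval is involved, the additive offset between the scales drops out.
A change of 1°R is a change of 5/9 K, so 8.2 × 5/9 = 4.556.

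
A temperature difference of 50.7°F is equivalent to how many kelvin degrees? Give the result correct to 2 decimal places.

For a temperature interval the offset drops out; only the factor 5/9 applies.
50.7 × 5/9 = 28.17.

28.17 K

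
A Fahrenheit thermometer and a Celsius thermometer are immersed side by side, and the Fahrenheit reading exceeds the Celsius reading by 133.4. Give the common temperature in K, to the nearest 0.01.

Let x be the Fahrenheit reading; then the Celsius reading is 5/9·x - 17.7778.
(5/9·x - 17.7778) - x = -133.4  ⇒  (-4/9)·x = -115.622  ⇒  x = 260.1500°F.
In Celsius: (260.15 - 32) × 5/9 = 126.7500°C.
In kelvin: 126.7500 + 273.15 = 399.90 K.

399.90 K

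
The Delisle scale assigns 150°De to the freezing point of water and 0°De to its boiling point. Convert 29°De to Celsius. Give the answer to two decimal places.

80.67°C

Linear interpolation between the fixed points: C = (29 - 150) × 100 / (0 - 150) = 80.6667°C.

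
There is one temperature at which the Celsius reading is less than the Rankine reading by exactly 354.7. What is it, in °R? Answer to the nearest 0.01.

Let R be the Rankine reading. The Celsius reading is C = 5/9·R - 273.15.
Require C - R = -354.7: (-4/9)·R - 273.15 = -354.7.
R = (-354.7 + 273.15) / (-4/9) = 183.49.

183.49°R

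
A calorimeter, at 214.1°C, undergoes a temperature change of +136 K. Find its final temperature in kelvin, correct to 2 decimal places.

623.25 K

The 136 K change is an interval; Kelvin and Celsius degrees are the same size, so ΔC = +136°C.
Final Celsius temperature: 214.1000 + 136.0000 = 350.1000°C.
In kelvin: 350.1000 + 273.15 = 623.25 K.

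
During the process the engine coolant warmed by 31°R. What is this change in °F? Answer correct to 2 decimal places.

Rankine and Fahrenheit degrees are the same size, so the interval is unchanged: 31.00.

31.00°F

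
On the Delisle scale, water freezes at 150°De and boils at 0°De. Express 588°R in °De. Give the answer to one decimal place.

69.7°De

First in Celsius: (588 - 491.67) × 5/9 = 53.5167°C.
Linearly onto the Delisle scale: 150 + (53.5167 / 100) × (0 - 150) = 69.7°De.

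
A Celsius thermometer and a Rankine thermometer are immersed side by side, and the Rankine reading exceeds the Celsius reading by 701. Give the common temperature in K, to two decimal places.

Let x be the Celsius reading; then the Rankine reading is 1.8·x + 491.67.
(1.8·x + 491.67) - x = 701  ⇒  (0.8)·x = 209.33  ⇒  x = 261.6625°C.
In kelvin: 261.6625 + 273.15 = 534.81 K.

534.81 K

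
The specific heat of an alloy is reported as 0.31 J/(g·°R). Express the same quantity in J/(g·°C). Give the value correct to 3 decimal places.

0.558 J/(g·°C)

Since only a temperature interval is involved, the additive offset between the scales drops out.
A change of 1°C is a change of 1.8°R, so per °C the value is 0.31 × 1.8 = 0.558.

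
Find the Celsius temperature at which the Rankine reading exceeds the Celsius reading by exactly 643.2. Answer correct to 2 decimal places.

Let C be the Celsius reading. The Rankine reading is R = 1.8·C + 491.67.
Require R - C = 643.2: (0.8)·C + 491.67 = 643.2.
C = (643.2 - 491.67) / (0.8) = 189.41.

189.41°C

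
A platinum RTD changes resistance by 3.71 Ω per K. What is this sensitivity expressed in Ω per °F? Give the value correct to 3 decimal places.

Since only a temperature interval is involved, the additive offset between the scales drops out.
A change of 1°F is a change of 5/9 K, so per °F the value is 3.71 × 5/9 = 2.061.

2.061 Ω per °F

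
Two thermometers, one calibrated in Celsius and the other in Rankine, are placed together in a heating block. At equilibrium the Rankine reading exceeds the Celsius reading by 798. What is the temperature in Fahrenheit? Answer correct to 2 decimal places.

721.24°F

Let x be the Celsius reading; then the Rankine reading is 1.8·x + 491.67.
(1.8·x + 491.67) - x = 798  ⇒  (0.8)·x = 306.33  ⇒  x = 382.9125°C.
In Fahrenheit: 382.9125 × 1.8 + 32 = 721.24°F.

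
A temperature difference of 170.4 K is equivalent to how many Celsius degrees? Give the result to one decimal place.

Kelvin and Celsius degrees are the same size, so the interval is unchanged: 170.4.

170.4°C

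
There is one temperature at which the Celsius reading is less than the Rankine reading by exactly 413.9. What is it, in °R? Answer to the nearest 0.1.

Let R be the Rankine reading. The Celsius reading is C = 5/9·R - 273.15.
Require C - R = -413.9: (-4/9)·R - 273.15 = -413.9.
R = (-413.9 + 273.15) / (-4/9) = 316.7.

316.7°R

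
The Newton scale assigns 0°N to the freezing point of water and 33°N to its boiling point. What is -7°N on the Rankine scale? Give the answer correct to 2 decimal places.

453.49°R

Linear interpolation between the fixed points: C = (-7 - 0) × 100 / (33 - 0) = -21.2121°C.
Then -21.2121 × 1.8 + 491.67 = 453.49°R.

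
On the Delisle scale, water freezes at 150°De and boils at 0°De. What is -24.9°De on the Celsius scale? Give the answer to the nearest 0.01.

116.60°C

Linear interpolation between the fixed points: C = (-24.9 - 150) × 100 / (0 - 150) = 116.6000°C.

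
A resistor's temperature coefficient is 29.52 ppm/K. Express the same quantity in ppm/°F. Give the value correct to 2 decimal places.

The quantity depends on a temperature interval, so only the ratio of degree sizes applies; the offset between the scales is irrelevant.
A change of 1°F is a change of 5/9 K, so per °F the value is 29.52 × 5/9 = 16.40.

16.40 ppm/°F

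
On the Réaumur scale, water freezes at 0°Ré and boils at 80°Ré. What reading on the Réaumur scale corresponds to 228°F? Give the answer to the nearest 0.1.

87.1°Ré

First in Celsius: (228 - 32) × 5/9 = 108.8889°C.
Linearly onto the Réaumur scale: 0 + (108.8889 / 100) × (80 - 0) = 87.1°Ré.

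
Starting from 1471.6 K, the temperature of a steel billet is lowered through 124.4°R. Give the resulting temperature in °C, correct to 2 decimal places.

Initial temperature in Celsius: 1471.6 - 273.15 = 1198.4500°C.
The 124.4°R change is an interval, so only the factor 5/9 applies: -124.4 × 5/9 = -69.1111°C.
Final Celsius temperature: 1198.4500 - 69.1111 = 1129.3389°C.

1129.34°C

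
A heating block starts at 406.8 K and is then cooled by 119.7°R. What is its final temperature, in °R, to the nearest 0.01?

612.54°R

Initial temperature in Celsius: 406.8 - 273.15 = 133.6500°C.
The 119.7°R change is an interval, so only the factor 5/9 applies: -119.7 × 5/9 = -66.5000°C.
Final Celsius temperature: 133.6500 - 66.5000 = 67.1500°C.
In Rankine: 67.1500 × 1.8 + 491.67 = 612.54°R.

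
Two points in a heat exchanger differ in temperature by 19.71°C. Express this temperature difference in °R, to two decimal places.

35.48°R

For a temperature interval the offset drops out; only the factor 1.8 applies.
19.71 × 1.8 = 35.48.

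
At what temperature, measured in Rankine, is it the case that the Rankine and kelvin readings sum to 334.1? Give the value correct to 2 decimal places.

Let R be the Rankine reading. The kelvin reading is K = 5/9·R.
Require R + K = 334.1: (14/9)·R = 334.1.
R = (334.1) / (14/9) = 214.78.

214.78°R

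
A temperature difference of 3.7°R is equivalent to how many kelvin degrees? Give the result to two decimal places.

For a temperature interval the offset drops out; only the factor 5/9 applies.
3.7 × 5/9 = 2.06.

2.06 K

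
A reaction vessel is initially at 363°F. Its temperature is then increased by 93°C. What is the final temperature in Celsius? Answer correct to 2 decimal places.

276.89°C

Initial temperature in Celsius: (363 - 32) × 5/9 = 183.8889°C.
Final Celsius temperature: 183.8889 + 93.0000 = 276.8889°C.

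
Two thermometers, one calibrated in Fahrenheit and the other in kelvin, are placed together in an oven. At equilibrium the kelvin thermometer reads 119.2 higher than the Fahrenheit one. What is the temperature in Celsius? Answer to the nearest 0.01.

152.44°C

Let x be the Fahrenheit reading; then the kelvin reading is 5/9·x + 255.372.
(5/9·x + 255.372) - x = 119.2  ⇒  (-4/9)·x = -136.172  ⇒  x = 306.3875°F.
In Celsius: (306.3875 - 32) × 5/9 = 152.44°C.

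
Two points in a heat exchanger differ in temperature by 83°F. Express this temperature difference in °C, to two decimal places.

46.11°C

An interval of 1°F corresponds to 5/9°C.
83 × 5/9 = 46.11.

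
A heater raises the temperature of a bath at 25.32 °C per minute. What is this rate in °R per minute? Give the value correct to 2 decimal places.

45.58 °R/minute

The quantity depends on a temperature interval, so only the ratio of degree sizes applies; the offset between the scales is irrelevant.
A change of 1°C is a change of 1.8°R, so 25.32 × 1.8 = 45.58.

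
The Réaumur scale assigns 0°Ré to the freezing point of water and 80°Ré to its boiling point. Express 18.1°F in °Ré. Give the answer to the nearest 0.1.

-6.2°Ré

First in Celsius: (18.1 - 32) × 5/9 = -7.7222°C.
Linearly onto the Réaumur scale: 0 + (-7.7222 / 100) × (80 - 0) = -6.2°Ré.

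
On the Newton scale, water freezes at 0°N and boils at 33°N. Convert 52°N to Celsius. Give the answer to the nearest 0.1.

Linear interpolation between the fixed points: C = (52 - 0) × 100 / (33 - 0) = 157.5758°C.

157.6°C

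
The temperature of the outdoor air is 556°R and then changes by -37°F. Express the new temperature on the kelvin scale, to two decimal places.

288.33 K

Initial temperature in Celsius: (556 - 491.67) × 5/9 = 35.7389°C.
The 37°F change is an interval, so only the factor 5/9 applies: -37 × 5/9 = -20.5556°C.
Final Celsius temperature: 35.7389 - 20.5556 = 15.1833°C.
In kelvin: 15.1833 + 273.15 = 288.33 K.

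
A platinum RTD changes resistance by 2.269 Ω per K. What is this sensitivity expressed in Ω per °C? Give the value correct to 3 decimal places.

2.269 Ω per °C

The quantity depends on a temperature interval, so only the ratio of degree sizes applies; the offset between the scales is irrelevant.
A change of 1°C is a change of 1 K, so per °C the value is 2.269 × 1 = 2.269.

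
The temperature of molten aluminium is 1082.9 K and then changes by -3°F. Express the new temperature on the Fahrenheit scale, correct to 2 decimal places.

Initial temperature in Celsius: 1082.9 - 273.15 = 809.7500°C.
The 3°F change is an interval, so only the factor 5/9 applies: -3 × 5/9 = -1.6667°C.
Final Celsius temperature: 809.7500 - 1.6667 = 808.0833°C.
In Fahrenheit: 808.0833 × 1.8 + 32 = 1486.55°F.

1486.55°F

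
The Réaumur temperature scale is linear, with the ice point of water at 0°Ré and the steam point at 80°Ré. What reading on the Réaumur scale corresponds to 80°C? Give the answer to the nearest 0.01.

64.00°Ré

Linearly onto the Réaumur scale: 0 + (80.0000 / 100) × (80 - 0) = 64.00°Ré.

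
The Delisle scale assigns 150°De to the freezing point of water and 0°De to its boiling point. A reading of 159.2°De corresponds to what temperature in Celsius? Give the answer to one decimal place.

Linear interpolation between the fixed points: C = (159.2 - 150) × 100 / (0 - 150) = -6.1333°C.

-6.1°C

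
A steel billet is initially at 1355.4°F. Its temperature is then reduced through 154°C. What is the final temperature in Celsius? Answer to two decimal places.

581.22°C

Initial temperature in Celsius: (1355.4 - 32) × 5/9 = 735.2222°C.
Final Celsius temperature: 735.2222 - 154.0000 = 581.2222°C.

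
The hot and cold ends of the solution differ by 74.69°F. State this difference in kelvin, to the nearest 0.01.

Only the scale ratio 5/9 matters for a change in temperature.
74.69 × 5/9 = 41.49.

41.49 K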